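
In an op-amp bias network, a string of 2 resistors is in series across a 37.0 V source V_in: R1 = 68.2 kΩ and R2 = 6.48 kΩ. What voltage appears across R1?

ΣR = 68.2 + 6.48 = 74.68 kΩ.
V = V_in · R/ΣR = 37.0 × 0.9132 = 33.79 V.

V ≈ 33.8 V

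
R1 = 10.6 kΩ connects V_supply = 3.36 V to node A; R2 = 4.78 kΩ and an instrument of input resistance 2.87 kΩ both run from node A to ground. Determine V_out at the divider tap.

V_out ≈ 0.486 V

First combine the lower leg with the load: R2 ‖ R_L = 1.793 kΩ.
Now apply the divider: V_out = 3.36 × 0.1447 = 0.4862 V.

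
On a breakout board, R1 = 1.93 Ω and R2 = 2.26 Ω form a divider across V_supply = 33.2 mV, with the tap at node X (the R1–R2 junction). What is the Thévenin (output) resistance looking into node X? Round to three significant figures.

R_th ≈ 1.04 Ω

Looking into X with the source shorted: R_th = R1·R2/(R1+R2) = 1.930 × 2.26/4.190 = 1.041 Ω.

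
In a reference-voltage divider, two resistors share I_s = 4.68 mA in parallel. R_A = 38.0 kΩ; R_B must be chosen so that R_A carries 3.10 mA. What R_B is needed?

R_B ≈ 74.6 kΩ

In a two-way split, I_A/I_s = R_B/(R_A + R_B).
3.10/4.68 = R_B/(R_A + R_B) → R_B = R_A · (0.6624)/(1 − 0.6624) = 38.0 × 1.962 = 74.56 kΩ.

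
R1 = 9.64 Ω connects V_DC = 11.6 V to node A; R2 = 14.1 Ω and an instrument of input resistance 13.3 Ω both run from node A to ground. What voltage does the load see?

First combine the lower leg with the load: R2 ‖ R_L = 6.844 Ω.
Now apply the divider: V_out = 11.6 × 0.4152 = 4.816 V.

V_out ≈ 4.82 V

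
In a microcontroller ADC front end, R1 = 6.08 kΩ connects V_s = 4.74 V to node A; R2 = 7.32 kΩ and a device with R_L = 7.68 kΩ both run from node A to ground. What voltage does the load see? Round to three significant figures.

First combine the lower leg with the load: R2 ‖ R_L = 3.748 kΩ.
Then V_out = V_s · R2'/(R1 + R2') = 4.74 × 3.748/9.828 = 1.808 V.
(Unloaded it would be 2.59 V; the load pulls it down.)

V_out ≈ 1.81 V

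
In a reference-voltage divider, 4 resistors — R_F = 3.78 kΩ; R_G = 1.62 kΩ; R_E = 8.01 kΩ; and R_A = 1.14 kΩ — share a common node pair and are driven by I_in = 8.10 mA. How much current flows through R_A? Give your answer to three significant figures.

ΣG = 1/3.78 + 1/1.62 + 1/8.01 + 1/1.14 = 1.884.
By the current-divider rule, I = I_in · G_k/ΣG = 8.10 × 0.4656 = 3.772 mA.

I ≈ 3.77 mA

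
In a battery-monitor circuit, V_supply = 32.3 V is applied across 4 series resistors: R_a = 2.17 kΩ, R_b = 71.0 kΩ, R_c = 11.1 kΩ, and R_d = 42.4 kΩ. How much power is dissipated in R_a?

The common current is I = 32.3/126.7 = 0.2550 mA.
P = I²R = 0.06502 × 2.17 = 0.1411 mW.

P ≈ 0.141 mW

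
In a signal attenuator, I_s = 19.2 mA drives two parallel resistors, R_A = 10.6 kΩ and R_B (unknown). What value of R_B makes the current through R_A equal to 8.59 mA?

Two-branch current divider: I_A = I_s · R_B/(R_A + R_B).
With f = 0.4474, R_B = R_A · f/(1−f) = 10.6 × 0.8096 = 8.582 kΩ.

R_B ≈ 8.58 kΩ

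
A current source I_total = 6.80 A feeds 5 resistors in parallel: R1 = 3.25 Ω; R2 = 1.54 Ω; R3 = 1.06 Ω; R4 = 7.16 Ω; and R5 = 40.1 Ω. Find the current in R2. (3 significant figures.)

ΣG = 1/3.25 + 1/1.54 + 1/1.06 + 1/7.16 + 1/40.1 = 2.065.
R2 takes the fraction G_k/ΣG = 0.6494/2.065 = 0.3144, so I = 6.80 × 0.3144 = 2.138 A.

I ≈ 2.14 A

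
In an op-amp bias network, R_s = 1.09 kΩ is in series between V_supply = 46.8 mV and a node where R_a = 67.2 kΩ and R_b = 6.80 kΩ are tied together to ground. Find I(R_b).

I ≈ 5.85 µA

Parallel bank: R_p = 1/(1/67.2 + 1/6.80) = 6.175 kΩ.
V_A by voltage divider: V_A = 46.8 × 6.175/(1.09 + 6.175) = 39.78 mV.
Branch current I = V_A/R_b = 39.78/6.80 = 5.850 µA.
(Check via current divider: I_total = 6.442 µA; share G_k/ΣG = 0.9081 → same result.)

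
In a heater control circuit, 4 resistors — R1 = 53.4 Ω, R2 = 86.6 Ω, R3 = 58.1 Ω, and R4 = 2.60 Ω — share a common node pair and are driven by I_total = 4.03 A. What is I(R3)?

I ≈ 0.161 A

Total conductance ΣG = 1/53.4 + 1/86.6 + 1/58.1 + 1/2.60 = 0.4321 (units of 1/Ω).
By the current-divider rule, I = I_total · G_k/ΣG = 4.03 × 0.03983 = 0.1605 A.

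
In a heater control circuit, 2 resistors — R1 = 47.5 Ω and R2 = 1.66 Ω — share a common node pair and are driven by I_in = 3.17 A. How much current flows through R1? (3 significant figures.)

With just two branches, the current splits inversely with resistance.
I(R1) = 3.17 × 1.66/(47.5 + 1.66) = 3.17 × 0.03377 = 0.1070 A.

I ≈ 0.107 A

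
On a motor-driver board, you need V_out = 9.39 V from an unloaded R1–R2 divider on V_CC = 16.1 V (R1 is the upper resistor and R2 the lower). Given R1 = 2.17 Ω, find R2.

R2 ≈ 3.04 Ω

The divider ratio is R2/(R1+R2) = 9.39/16.1 = 0.5832.
Rearranging, R2 = R1·k/(1−k) = 2.17 × 1.399 = 3.037 Ω.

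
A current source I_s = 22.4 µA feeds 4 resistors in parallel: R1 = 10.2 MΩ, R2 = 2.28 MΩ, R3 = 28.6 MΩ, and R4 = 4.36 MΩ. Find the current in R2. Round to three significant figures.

Total conductance ΣG = 1/10.2 + 1/2.28 + 1/28.6 + 1/4.36 = 0.8010 (units of 1/MΩ).
By the current-divider rule, I = I_s · G_k/ΣG = 22.4 × 0.5476 = 12.27 µA.

I ≈ 12.3 µA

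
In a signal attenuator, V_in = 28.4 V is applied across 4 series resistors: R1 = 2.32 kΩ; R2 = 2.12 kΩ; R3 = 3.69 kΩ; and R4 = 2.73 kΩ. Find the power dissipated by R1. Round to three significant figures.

P ≈ 15.9 mW

ΣR = 10.86 kΩ → I = 28.4/10.86 = 2.615 mA.
P(R1) = I²·R1 = (2.615)² × 2.32 = 15.87 mW.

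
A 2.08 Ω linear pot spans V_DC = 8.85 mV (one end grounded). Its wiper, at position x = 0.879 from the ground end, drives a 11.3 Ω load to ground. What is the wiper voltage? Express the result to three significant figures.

Split the track: R_lower = x·R_p = 1.828 Ω, R_upper = (1−x)·R_p = 0.2517 Ω.
Lower segment in parallel with the load: 1.828 ‖ 11.3 = 1.574 Ω.
Loaded-divider output: V_out = 8.85 × 0.8621 = 7.630 mV.
(Unloaded: V_out = x·V_DC = 7.78 mV.)

V_out ≈ 7.63 mV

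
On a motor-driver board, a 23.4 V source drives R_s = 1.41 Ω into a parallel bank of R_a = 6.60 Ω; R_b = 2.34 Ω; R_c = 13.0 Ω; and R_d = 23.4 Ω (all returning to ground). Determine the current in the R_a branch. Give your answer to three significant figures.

I ≈ 1.79 A

Parallel bank: R_p = 1/(1/6.60 + 1/2.34 + 1/13.0 + 1/23.4) = 1.432 Ω.
Node voltage V_A = V_CC · R_p/(R_s + R_p) = 23.4 × 0.5038 = 11.79 V.
Branch current I = V_A/R_a = 11.79/6.60 = 1.786 A.
(Equivalently: I_total = 8.235 A, then current-divider fraction G_k/ΣG = 0.2169.)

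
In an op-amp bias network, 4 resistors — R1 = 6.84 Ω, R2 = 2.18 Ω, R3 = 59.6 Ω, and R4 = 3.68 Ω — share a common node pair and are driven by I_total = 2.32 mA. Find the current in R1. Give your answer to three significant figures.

I ≈ 0.380 mA

ΣG = 1/6.84 + 1/2.18 + 1/59.6 + 1/3.68 = 0.8934.
Current divider: I(R1) = I_total · G_k/ΣG = 2.32 × (0.1462/0.8934) = 2.32 × 0.1636 = 0.3796 mA.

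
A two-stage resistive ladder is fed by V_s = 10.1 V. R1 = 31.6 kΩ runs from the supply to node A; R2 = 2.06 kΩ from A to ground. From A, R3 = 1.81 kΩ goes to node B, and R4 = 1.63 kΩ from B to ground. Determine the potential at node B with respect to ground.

Looking into the second stage from A: R3 + R4 = 3.440 kΩ appears in parallel with R2.
R2 ‖ (R3+R4) = 1.288 kΩ.
First divider: V_A = V_s · 1.288/(31.6 + 1.288) = 0.3957 V.
V_B = V_A × 0.4738 = 0.1875 V.

V_B ≈ 0.187 V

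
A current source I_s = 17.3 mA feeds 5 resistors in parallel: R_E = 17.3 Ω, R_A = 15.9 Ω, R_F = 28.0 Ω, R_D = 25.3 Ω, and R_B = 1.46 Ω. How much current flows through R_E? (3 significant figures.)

Conductances: ΣG = 1/17.3 + 1/15.9 + 1/28.0 + 1/25.3 + 1/1.46 = 0.8809 (1/Ω).
R_E takes the fraction G_k/ΣG = 0.05780/0.8809 = 0.06562, so I = 17.3 × 0.06562 = 1.135 mA.

I ≈ 1.14 mA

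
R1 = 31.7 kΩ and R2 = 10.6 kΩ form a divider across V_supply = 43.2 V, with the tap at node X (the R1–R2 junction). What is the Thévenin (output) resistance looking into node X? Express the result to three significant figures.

R_th ≈ 7.94 kΩ

With V_supply suppressed (replaced by a short), R_th = R1 ‖ R2 = (31.70 × 10.6)/(31.70 + 10.6) = 7.944 kΩ.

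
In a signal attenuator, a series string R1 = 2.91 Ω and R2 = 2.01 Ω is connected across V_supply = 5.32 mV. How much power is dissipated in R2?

P ≈ 2.35 µW

Series current I = V_supply/ΣR = 5.32/4.920 = 1.081 mA.
P(R2) = I²·R2 = (1.081)² × 2.01 = 2.350 µW.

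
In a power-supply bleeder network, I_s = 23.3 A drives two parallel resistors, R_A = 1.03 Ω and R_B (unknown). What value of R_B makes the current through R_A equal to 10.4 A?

The fraction through R_A equals R_B/(R_A+R_B).
10.4/23.3 = R_B/(R_A + R_B) → R_B = R_A · (0.4464)/(1 − 0.4464) = 1.03 × 0.8062 = 0.8304 Ω.

R_B ≈ 0.830 Ω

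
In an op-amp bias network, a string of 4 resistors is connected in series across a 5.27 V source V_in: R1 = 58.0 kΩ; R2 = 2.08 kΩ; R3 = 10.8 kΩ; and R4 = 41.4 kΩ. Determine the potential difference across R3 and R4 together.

V ≈ 2.45 V

ΣR = 58.0 + 2.08 + 10.8 + 41.4 = 112.3 kΩ.
R_{R3..R4} = 10.8 + 41.4 = 52.20 kΩ.
Voltage divider: V = V_in · (52.20 / 112.3) = 5.27 × 0.4649 = 2.450 V.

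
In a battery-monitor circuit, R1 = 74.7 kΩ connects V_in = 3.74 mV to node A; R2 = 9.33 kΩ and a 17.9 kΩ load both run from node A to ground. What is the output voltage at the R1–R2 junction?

First combine the lower leg with the load: R2 ‖ R_L = 6.133 kΩ.
Voltage divider with the loaded lower leg: V_out = 3.74 × 6.133/(74.7 + 6.133) = 3.74 × 0.07587 = 0.2838 mV.

V_out ≈ 0.284 mV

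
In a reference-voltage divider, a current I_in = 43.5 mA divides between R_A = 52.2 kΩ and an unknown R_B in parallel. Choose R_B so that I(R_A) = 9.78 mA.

R_B ≈ 15.1 kΩ

Two-branch current divider: I_A = I_in · R_B/(R_A + R_B).
9.78/43.5 = R_B/(R_A + R_B) → R_B = R_A · (0.2248)/(1 − 0.2248) = 52.2 × 0.2900 = 15.14 kΩ.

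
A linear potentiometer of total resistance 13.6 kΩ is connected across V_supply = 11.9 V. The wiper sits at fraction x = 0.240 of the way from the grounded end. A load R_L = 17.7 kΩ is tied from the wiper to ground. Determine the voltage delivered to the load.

V_out ≈ 2.50 V

Lower segment x·R_p = 3.264 kΩ; upper segment (1−x)·R_p = 10.34 kΩ.
(x·R_p) ‖ R_L = 2.756 kΩ.
V_out = 11.9 × 2.756/(10.34 + 2.756) = 2.505 V.
(Unloaded: V_out = x·V_supply = 2.86 V.)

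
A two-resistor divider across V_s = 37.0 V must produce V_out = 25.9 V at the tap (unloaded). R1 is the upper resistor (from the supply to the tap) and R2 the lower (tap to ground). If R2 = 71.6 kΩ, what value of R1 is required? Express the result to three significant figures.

R1 ≈ 30.7 kΩ

V_out/V_s = R2/(R1+R2) = 0.7000.
R1 = R2·(1/k − 1) = 71.6 × 0.4286 = 30.69 kΩ.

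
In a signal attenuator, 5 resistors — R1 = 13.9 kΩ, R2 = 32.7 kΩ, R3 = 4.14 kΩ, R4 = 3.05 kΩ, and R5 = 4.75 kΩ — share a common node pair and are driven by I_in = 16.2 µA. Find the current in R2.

I ≈ 0.561 µA

ΣG = 1/13.9 + 1/32.7 + 1/4.14 + 1/3.05 + 1/4.75 = 0.8825.
By the current-divider rule, I = I_in · G_k/ΣG = 16.2 × 0.03465 = 0.5614 µA.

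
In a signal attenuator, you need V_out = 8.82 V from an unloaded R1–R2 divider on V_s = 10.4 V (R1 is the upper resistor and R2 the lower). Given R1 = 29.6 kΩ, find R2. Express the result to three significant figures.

R2 ≈ 165 kΩ

Required fraction k = V_out/V_s = 0.8481.
R2 = R1 · 0.8481/(1 − 0.8481) = 165.2 kΩ.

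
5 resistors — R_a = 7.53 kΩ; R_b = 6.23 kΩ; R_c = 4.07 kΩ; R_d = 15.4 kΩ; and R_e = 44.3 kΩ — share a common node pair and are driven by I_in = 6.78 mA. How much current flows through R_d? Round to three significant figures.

Conductances: ΣG = 1/7.53 + 1/6.23 + 1/4.07 + 1/15.4 + 1/44.3 = 0.6265 (1/kΩ).
R_d takes the fraction G_k/ΣG = 0.06494/0.6265 = 0.1036, so I = 6.78 × 0.1036 = 0.7027 mA.

I ≈ 0.703 mA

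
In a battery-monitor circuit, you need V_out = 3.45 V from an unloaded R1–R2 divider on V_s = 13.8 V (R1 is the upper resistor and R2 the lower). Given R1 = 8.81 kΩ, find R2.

R2 ≈ 2.94 kΩ

V_out/V_s = R2/(R1+R2) = 0.2500.
Rearranging, R2 = R1·k/(1−k) = 8.81 × 0.3333 = 2.937 kΩ.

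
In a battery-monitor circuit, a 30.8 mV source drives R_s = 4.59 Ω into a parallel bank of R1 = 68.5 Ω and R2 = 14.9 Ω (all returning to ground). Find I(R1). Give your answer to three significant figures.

I ≈ 0.327 mA

Parallel bank: R_p = 1/(1/68.5 + 1/14.9) = 12.24 Ω.
V_A by voltage divider: V_A = 30.8 × 12.24/(4.59 + 12.24) = 22.40 mV.
Branch current I = V_A/R1 = 22.40/68.5 = 0.3270 mA.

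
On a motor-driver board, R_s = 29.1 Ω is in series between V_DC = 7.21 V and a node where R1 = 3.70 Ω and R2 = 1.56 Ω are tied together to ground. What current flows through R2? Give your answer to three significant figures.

Equivalent of the parallel group: R_p = 1.097 Ω.
Node voltage V_A = V_DC · R_p/(R_s + R_p) = 7.21 × 0.03634 = 0.2620 V.
I(R2) = V_A / R2 = 0.2620/1.56 = 0.1680 A.

I ≈ 0.168 A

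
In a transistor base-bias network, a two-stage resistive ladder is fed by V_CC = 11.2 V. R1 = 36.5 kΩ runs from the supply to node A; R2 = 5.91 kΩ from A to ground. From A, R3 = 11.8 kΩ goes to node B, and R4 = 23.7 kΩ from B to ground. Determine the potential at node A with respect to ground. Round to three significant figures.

Looking into the second stage from A: R3 + R4 = 35.50 kΩ appears in parallel with R2.
R2 ‖ (R3+R4) = 5.067 kΩ.
First divider: V_A = V_CC · 5.067/(36.5 + 5.067) = 1.365 V.

V_A ≈ 1.37 V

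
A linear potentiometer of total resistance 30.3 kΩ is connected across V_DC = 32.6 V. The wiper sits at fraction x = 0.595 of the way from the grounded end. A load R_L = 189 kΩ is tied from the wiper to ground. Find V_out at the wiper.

V_out ≈ 18.7 V

The pot divides into 12.27 kΩ above the wiper and 18.03 kΩ below.
R_L loads the lower segment: effective lower R = 16.46 kΩ.
Then V_out = V_DC · 16.46/(12.27 + 16.46) = 18.68 V.
(Unloaded: V_out = x·V_DC = 19.4 V.)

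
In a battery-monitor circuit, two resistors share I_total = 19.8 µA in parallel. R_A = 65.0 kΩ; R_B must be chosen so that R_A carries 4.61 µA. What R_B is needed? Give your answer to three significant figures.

R_B ≈ 19.7 kΩ

Two-branch current divider: I_A = I_total · R_B/(R_A + R_B).
With f = 0.2328, R_B = R_A · f/(1−f) = 65.0 × 0.3035 = 19.73 kΩ.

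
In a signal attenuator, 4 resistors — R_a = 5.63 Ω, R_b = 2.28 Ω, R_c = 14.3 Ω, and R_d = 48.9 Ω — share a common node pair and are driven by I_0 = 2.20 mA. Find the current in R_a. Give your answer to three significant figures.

I ≈ 0.553 mA

ΣG = 1/5.63 + 1/2.28 + 1/14.3 + 1/48.9 = 0.7066.
By the current-divider rule, I = I_0 · G_k/ΣG = 2.20 × 0.2514 = 0.5530 mA.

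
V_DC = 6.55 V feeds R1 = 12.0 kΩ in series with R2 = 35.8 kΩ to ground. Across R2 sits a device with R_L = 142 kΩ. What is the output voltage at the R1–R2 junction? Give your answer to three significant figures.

V_out ≈ 4.61 V

First combine the lower leg with the load: R2 ‖ R_L = 28.59 kΩ.
Voltage divider with the loaded lower leg: V_out = 6.55 × 28.59/(12.0 + 28.59) = 6.55 × 0.7044 = 4.614 V.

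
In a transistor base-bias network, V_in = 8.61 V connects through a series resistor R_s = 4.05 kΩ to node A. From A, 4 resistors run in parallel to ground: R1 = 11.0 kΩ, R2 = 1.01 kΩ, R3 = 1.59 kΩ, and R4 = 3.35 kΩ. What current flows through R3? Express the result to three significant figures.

I ≈ 0.593 mA

Equivalent of the parallel group: R_p = 0.4979 kΩ.
V_A = 8.61 × 0.4979/4.548 = 0.9426 V.
Branch current I = V_A/R3 = 0.9426/1.59 = 0.5928 mA.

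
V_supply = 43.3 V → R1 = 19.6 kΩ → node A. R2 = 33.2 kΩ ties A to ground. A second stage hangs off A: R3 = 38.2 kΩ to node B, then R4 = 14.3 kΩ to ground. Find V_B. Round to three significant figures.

Looking into the second stage from A: R3 + R4 = 52.50 kΩ appears in parallel with R2.
R2 ‖ (R3+R4) = 20.34 kΩ.
So V_A = 43.3 × 0.5092 = 22.05 V.
V_B = V_A × 0.2724 = 6.006 V.

V_B ≈ 6.01 V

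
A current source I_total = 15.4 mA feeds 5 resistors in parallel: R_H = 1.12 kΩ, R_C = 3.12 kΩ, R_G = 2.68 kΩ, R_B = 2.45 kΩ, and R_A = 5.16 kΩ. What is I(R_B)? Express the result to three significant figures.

Conductances: ΣG = 1/1.12 + 1/3.12 + 1/2.68 + 1/2.45 + 1/5.16 = 2.188 (1/kΩ).
R_B takes the fraction G_k/ΣG = 0.4082/2.188 = 0.1865, so I = 15.4 × 0.1865 = 2.872 mA.

I ≈ 2.87 mA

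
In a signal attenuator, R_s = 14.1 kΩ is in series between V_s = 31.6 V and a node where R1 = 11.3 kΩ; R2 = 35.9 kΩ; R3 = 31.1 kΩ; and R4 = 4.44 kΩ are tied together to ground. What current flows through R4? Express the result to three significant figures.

Equivalent of the parallel group: R_p = 2.676 kΩ.
Node voltage V_A = V_s · R_p/(R_s + R_p) = 31.6 × 0.1595 = 5.040 V.
Branch current I = V_A/R4 = 5.040/4.44 = 1.135 mA.
(Check via current divider: I_total = 1.884 mA; share G_k/ΣG = 0.6026 → same result.)

I ≈ 1.14 mA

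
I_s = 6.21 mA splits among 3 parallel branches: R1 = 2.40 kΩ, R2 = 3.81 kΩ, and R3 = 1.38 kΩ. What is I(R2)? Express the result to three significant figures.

I ≈ 1.16 mA

ΣG = 1/2.40 + 1/3.81 + 1/1.38 = 1.404.
R2 takes the fraction G_k/ΣG = 0.2625/1.404 = 0.1870, so I = 6.21 × 0.1870 = 1.161 mA.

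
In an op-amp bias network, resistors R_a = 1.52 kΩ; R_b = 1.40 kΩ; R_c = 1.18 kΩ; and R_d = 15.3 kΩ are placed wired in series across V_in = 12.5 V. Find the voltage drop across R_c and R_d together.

V ≈ 10.6 V

Total series resistance ΣR = 1.52 + 1.40 + 1.18 + 15.3 = 19.40 kΩ.
R_{R_c..R_d} = 1.18 + 15.3 = 16.48 kΩ.
By the voltage-divider rule, V = 12.5 × 16.48/19.40 = 10.62 V.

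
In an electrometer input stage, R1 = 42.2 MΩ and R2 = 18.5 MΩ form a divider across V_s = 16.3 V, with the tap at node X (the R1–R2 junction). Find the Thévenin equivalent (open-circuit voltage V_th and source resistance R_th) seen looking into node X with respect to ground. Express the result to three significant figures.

V_th ≈ 4.97 V, R_th ≈ 12.9 MΩ

With X open, the divider is unloaded: V_th = 16.3 × 18.5/60.70 = 4.968 V.
Zeroing V_s shorts the top of R1 to ground, so R_th = R1 ‖ R2 = 12.86 MΩ.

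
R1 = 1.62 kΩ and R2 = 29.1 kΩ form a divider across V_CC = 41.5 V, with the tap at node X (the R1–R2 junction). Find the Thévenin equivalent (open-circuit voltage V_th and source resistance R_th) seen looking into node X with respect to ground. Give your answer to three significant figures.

V_th ≈ 39.3 V, R_th ≈ 1.53 kΩ

V_th is the unloaded tap voltage: V_CC · R2/(R1+R2) = 41.5 × 0.9473 = 39.31 V.
With V_CC suppressed (replaced by a short), R_th = R1 ‖ R2 = (1.620 × 29.1)/(1.620 + 29.1) = 1.535 kΩ.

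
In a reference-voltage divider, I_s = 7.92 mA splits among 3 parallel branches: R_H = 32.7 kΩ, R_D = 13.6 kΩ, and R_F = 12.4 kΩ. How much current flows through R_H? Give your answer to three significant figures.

I ≈ 1.31 mA

Total conductance ΣG = 1/32.7 + 1/13.6 + 1/12.4 = 0.1848 (units of 1/kΩ).
Current divider: I(R_H) = I_s · G_k/ΣG = 7.92 × (0.03058/0.1848) = 7.92 × 0.1655 = 1.311 mA.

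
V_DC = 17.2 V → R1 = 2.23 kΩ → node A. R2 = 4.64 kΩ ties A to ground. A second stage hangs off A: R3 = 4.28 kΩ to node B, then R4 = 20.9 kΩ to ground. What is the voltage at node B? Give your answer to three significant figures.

V_B ≈ 9.10 V

Node A sees R2 in parallel with the series input of stage 2, R3 + R4 = 25.18 kΩ.
Effective lower resistance at A: R2 ‖ 25.18 = 3.918 kΩ.
First divider: V_A = V_DC · 3.918/(2.23 + 3.918) = 10.96 V.
Then the unloaded second divider: V_B = V_A × R4/(R3+R4) = 10.96 × 0.8300 = 9.098 V.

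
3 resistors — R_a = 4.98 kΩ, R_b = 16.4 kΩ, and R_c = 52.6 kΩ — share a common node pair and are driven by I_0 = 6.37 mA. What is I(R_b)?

I ≈ 1.38 mA

Conductances: ΣG = 1/4.98 + 1/16.4 + 1/52.6 = 0.2808 (1/kΩ).
R_b takes the fraction G_k/ΣG = 0.06098/0.2808 = 0.2172, so I = 6.37 × 0.2172 = 1.383 mA.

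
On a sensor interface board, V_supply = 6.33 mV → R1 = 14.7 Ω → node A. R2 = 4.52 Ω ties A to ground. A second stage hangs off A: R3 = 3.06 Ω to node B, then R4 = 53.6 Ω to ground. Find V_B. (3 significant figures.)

V_B ≈ 1.33 mV

Looking into the second stage from A: R3 + R4 = 56.66 Ω appears in parallel with R2.
R2 ‖ (R3+R4) = 4.186 Ω.
So V_A = 6.33 × 0.2216 = 1.403 mV.
Stage 2 is unloaded, so V_B = V_A · R4/(R3+R4) = 1.403 × 53.6/56.66 = 1.327 mV.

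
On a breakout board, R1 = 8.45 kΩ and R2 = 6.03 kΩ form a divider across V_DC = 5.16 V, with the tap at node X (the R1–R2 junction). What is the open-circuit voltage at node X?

Open-circuit (no load on X): V_th = V_DC · R2/(R1 + R2) = 5.16 × 6.03/(8.450 + 6.03) = 2.149 V.

V_th ≈ 2.15 V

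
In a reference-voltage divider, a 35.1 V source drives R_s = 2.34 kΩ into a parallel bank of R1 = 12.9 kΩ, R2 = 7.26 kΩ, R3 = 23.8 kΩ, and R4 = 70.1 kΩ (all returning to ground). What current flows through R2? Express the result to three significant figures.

I ≈ 2.96 mA

Equivalent of the parallel group: R_p = 3.683 kΩ.
V_A = 35.1 × 3.683/6.023 = 21.46 V.
I(R2) = V_A / R2 = 21.46/7.26 = 2.956 mA.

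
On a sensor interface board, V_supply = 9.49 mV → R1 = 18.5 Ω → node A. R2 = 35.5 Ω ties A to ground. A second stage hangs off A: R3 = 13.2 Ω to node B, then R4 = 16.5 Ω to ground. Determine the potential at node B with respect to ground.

Node A sees R2 in parallel with the series input of stage 2, R3 + R4 = 29.70 Ω.
Effective lower resistance at A: R2 ‖ 29.70 = 16.17 Ω.
So V_A = 9.49 × 0.4664 = 4.426 mV.
Stage 2 is unloaded, so V_B = V_A · R4/(R3+R4) = 4.426 × 16.5/29.70 = 2.459 mV.

V_B ≈ 2.46 mV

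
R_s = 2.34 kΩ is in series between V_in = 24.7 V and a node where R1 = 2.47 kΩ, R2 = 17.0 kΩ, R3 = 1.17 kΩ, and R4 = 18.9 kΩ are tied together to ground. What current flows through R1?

I ≈ 2.38 mA

Combine the parallel branches: R_p = (1/2.47 + 1/17.0 + 1/1.17 + 1/18.9)⁻¹ = 0.7292 kΩ.
V_A by voltage divider: V_A = 24.7 × 0.7292/(2.34 + 0.7292) = 5.869 V.
I(R1) = V_A / R1 = 5.869/2.47 = 2.376 mA.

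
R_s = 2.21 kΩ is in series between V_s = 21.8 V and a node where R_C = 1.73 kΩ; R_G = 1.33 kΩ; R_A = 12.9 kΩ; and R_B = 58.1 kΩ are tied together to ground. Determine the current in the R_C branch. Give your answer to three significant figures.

I ≈ 3.04 mA

Parallel bank: R_p = 1/(1/1.73 + 1/1.33 + 1/12.9 + 1/58.1) = 0.7019 kΩ.
V_A by voltage divider: V_A = 21.8 × 0.7019/(2.21 + 0.7019) = 5.255 V.
I(R_C) = V_A / R_C = 5.255/1.73 = 3.038 mA.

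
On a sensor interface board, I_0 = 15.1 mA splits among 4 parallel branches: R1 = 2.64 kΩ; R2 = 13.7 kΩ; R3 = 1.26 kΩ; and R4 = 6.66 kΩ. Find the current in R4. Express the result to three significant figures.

Conductances: ΣG = 1/2.64 + 1/13.7 + 1/1.26 + 1/6.66 = 1.396 (1/kΩ).
Current divider: I(R4) = I_0 · G_k/ΣG = 15.1 × (0.1502/1.396) = 15.1 × 0.1076 = 1.625 mA.

I ≈ 1.62 mA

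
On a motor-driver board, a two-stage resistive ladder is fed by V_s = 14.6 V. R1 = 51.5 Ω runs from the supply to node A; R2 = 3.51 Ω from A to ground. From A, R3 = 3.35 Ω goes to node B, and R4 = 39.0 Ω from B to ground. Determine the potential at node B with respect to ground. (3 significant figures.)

V_B ≈ 0.796 V

Node A sees R2 in parallel with the series input of stage 2, R3 + R4 = 42.35 Ω.
R2 ‖ (R3+R4) = 3.241 Ω.
V_A = 14.6 × 3.241/(51.5 + 3.241) = 0.8645 V.
V_B = V_A × 0.9209 = 0.7961 V.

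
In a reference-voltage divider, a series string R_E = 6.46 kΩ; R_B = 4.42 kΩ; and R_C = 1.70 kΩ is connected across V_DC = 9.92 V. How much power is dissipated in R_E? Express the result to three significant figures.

Series current I = V_DC/ΣR = 9.92/12.58 = 0.7886 mA.
P(R_E) = I²·R_E = (0.7886)² × 6.46 = 4.017 mW.

P ≈ 4.02 mW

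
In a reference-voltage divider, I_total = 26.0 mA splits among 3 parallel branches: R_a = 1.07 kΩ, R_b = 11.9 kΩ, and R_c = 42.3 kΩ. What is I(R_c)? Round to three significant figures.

I ≈ 0.590 mA

ΣG = 1/1.07 + 1/11.9 + 1/42.3 = 1.042.
R_c takes the fraction G_k/ΣG = 0.02364/1.042 = 0.02268, so I = 26.0 × 0.02268 = 0.5897 mA.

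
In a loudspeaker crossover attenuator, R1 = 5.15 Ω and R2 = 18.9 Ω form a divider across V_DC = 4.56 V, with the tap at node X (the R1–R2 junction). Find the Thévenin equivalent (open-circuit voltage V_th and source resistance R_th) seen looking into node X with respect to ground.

With X open, the divider is unloaded: V_th = 4.56 × 18.9/24.05 = 3.584 V.
Zeroing V_DC shorts the top of R1 to ground, so R_th = R1 ‖ R2 = 4.047 Ω.

V_th ≈ 3.58 V, R_th ≈ 4.05 Ω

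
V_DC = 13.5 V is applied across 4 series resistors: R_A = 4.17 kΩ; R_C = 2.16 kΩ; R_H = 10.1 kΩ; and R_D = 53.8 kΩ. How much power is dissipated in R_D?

ΣR = 70.23 kΩ → I = 13.5/70.23 = 0.1922 mA.
V(R_D) = I·R = 10.34 V; P = V·I = 10.34 × 0.1922 = 1.988 mW.

P ≈ 1.99 mW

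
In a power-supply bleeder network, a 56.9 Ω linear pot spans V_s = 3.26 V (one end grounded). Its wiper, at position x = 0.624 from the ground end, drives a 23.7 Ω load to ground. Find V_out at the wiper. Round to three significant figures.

The pot divides into 21.39 Ω above the wiper and 35.51 Ω below.
R_L loads the lower segment: effective lower R = 14.21 Ω.
V_out = 3.26 × 14.21/(21.39 + 14.21) = 1.301 V.
(Unloaded: V_out = x·V_s = 2.03 V.)

V_out ≈ 1.30 V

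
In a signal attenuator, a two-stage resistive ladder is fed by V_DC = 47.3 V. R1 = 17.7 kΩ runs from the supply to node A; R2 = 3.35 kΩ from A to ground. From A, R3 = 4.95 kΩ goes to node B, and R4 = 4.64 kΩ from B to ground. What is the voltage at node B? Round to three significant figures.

V_B ≈ 2.82 V

Looking into the second stage from A: R3 + R4 = 9.590 kΩ appears in parallel with R2.
Effective lower resistance at A: R2 ‖ 9.590 = 2.483 kΩ.
First divider: V_A = V_DC · 2.483/(17.7 + 2.483) = 5.818 V.
Then the unloaded second divider: V_B = V_A × R4/(R3+R4) = 5.818 × 0.4838 = 2.815 V.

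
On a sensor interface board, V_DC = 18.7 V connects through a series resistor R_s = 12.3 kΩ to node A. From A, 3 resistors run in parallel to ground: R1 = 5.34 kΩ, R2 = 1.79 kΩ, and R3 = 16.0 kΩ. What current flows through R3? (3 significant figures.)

I ≈ 0.107 mA

Combine the parallel branches: R_p = (1/5.34 + 1/1.79 + 1/16.0)⁻¹ = 1.237 kΩ.
V_A by voltage divider: V_A = 18.7 × 1.237/(12.3 + 1.237) = 1.709 V.
I(R3) = V_A / R3 = 1.709/16.0 = 0.1068 mA.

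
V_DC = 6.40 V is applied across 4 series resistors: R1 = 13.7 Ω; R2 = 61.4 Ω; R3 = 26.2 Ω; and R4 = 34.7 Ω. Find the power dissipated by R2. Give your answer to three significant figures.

P ≈ 0.136 W

ΣR = 136.0 Ω → I = 6.40/136.0 = 0.04706 A.
P(R2) = I²·R2 = (0.04706)² × 61.4 = 0.1360 W.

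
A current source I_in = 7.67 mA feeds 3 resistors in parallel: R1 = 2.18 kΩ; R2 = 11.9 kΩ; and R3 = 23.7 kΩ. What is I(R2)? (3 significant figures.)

I ≈ 1.10 mA

ΣG = 1/2.18 + 1/11.9 + 1/23.7 = 0.5849.
By the current-divider rule, I = I_in · G_k/ΣG = 7.67 × 0.1437 = 1.102 mA.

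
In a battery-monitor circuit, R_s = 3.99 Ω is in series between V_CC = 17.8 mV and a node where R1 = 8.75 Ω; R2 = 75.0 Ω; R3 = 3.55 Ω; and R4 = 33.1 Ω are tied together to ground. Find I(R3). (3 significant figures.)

Parallel bank: R_p = 1/(1/8.75 + 1/75.0 + 1/3.55 + 1/33.1) = 2.275 Ω.
Node voltage V_A = V_CC · R_p/(R_s + R_p) = 17.8 × 0.3631 = 6.464 mV.
Branch current I = V_A/R3 = 6.464/3.55 = 1.821 mA.

I ≈ 1.82 mA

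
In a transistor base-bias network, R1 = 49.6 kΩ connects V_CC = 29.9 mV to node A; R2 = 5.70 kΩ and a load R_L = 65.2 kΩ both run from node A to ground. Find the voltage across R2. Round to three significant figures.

V_out ≈ 2.86 mV

First combine the lower leg with the load: R2 ‖ R_L = 5.242 kΩ.
Now apply the divider: V_out = 29.9 × 0.09558 = 2.858 mV.
(Unloaded it would be 3.08 mV; the load pulls it down.)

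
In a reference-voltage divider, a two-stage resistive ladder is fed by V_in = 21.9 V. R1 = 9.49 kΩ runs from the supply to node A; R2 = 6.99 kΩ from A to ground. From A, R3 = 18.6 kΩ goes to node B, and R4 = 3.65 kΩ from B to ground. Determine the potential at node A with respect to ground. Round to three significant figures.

Looking into the second stage from A: R3 + R4 = 22.25 kΩ appears in parallel with R2.
R2 ‖ (R3+R4) = 5.319 kΩ.
First divider: V_A = V_in · 5.319/(9.49 + 5.319) = 7.866 V.

V_A ≈ 7.87 V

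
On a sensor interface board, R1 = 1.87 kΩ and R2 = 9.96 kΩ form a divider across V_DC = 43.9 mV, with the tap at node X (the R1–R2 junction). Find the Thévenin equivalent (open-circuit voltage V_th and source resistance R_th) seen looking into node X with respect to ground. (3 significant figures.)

V_th is the unloaded tap voltage: V_DC · R2/(R1+R2) = 43.9 × 0.8419 = 36.96 mV.
Zeroing V_DC shorts the top of R1 to ground, so R_th = R1 ‖ R2 = 1.574 kΩ.

V_th ≈ 37.0 mV, R_th ≈ 1.57 kΩ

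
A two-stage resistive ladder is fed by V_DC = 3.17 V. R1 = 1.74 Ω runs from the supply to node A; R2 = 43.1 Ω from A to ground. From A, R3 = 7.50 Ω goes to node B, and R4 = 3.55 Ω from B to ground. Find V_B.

Node A sees R2 in parallel with the series input of stage 2, R3 + R4 = 11.05 Ω.
Effective lower resistance at A: R2 ‖ 11.05 = 8.795 Ω.
First divider: V_A = V_DC · 8.795/(1.74 + 8.795) = 2.646 V.
Stage 2 is unloaded, so V_B = V_A · R4/(R3+R4) = 2.646 × 3.55/11.05 = 0.8502 V.

V_B ≈ 0.850 V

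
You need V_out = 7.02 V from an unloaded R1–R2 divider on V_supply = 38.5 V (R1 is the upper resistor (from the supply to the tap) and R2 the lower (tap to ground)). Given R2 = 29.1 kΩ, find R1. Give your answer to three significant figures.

Required fraction k = V_out/V_supply = 0.1823.
Rearranging, R1 = R2·(1−k)/k = 29.1 × 4.484 = 130.5 kΩ.

R1 ≈ 130 kΩ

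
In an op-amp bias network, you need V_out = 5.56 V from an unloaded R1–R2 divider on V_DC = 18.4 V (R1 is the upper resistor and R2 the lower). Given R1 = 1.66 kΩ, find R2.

Required fraction k = V_out/V_DC = 0.3022.
So R2 = R1 · V_out/(V_DC − V_out) = 1.66 × 5.56/(18.4 − 5.56) = 1.66 × 0.4330 = 0.7188 kΩ.

R2 ≈ 0.719 kΩ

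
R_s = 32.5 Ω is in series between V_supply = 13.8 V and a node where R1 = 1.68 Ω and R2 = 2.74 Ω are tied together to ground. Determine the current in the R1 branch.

Equivalent of the parallel group: R_p = 1.041 Ω.
V_A by voltage divider: V_A = 13.8 × 1.041/(32.5 + 1.041) = 0.4285 V.
I(R1) = V_A / R1 = 0.4285/1.68 = 0.2551 A.

I ≈ 0.255 A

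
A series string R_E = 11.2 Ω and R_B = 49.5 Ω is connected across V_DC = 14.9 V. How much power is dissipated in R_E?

P ≈ 0.675 W

Series current I = V_DC/ΣR = 14.9/60.70 = 0.2455 A.
P = I²R = 0.06026 × 11.2 = 0.6749 W.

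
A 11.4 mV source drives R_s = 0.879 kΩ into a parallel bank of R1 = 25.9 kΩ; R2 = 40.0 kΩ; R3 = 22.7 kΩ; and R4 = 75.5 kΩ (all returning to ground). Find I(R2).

I ≈ 0.258 µA

Equivalent of the parallel group: R_p = 8.271 kΩ.
V_A by voltage divider: V_A = 11.4 × 8.271/(0.879 + 8.271) = 10.30 mV.
Branch current I = V_A/R2 = 10.30/40.0 = 0.2576 µA.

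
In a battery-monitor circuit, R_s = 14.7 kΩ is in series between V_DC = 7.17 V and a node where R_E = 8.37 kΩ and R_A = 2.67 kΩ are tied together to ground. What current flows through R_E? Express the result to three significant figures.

I ≈ 0.104 mA

Equivalent of the parallel group: R_p = 2.024 kΩ.
Node voltage V_A = V_DC · R_p/(R_s + R_p) = 7.17 × 0.1210 = 0.8678 V.
I(R_E) = V_A / R_E = 0.8678/8.37 = 0.1037 mA.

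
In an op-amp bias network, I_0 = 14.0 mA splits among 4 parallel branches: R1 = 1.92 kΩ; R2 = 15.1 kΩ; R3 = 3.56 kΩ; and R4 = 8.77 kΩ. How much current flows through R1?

I ≈ 7.43 mA

ΣG = 1/1.92 + 1/15.1 + 1/3.56 + 1/8.77 = 0.9820.
R1 takes the fraction G_k/ΣG = 0.5208/0.9820 = 0.5304, so I = 14.0 × 0.5304 = 7.425 mA.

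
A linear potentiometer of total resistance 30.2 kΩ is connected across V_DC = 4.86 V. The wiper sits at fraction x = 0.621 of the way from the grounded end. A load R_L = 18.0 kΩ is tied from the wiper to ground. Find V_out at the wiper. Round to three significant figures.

Lower segment x·R_p = 18.75 kΩ; upper segment (1−x)·R_p = 11.45 kΩ.
(x·R_p) ‖ R_L = 9.185 kΩ.
Loaded-divider output: V_out = 4.86 × 0.4452 = 2.164 V.

V_out ≈ 2.16 V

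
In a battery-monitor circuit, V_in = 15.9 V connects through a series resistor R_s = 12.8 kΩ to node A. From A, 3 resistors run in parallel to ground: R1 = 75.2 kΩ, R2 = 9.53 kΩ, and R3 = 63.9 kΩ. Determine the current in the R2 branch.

I ≈ 0.615 mA

Equivalent of the parallel group: R_p = 7.469 kΩ.
Node voltage V_A = V_in · R_p/(R_s + R_p) = 15.9 × 0.3685 = 5.859 V.
Branch current I = V_A/R2 = 5.859/9.53 = 0.6148 mA.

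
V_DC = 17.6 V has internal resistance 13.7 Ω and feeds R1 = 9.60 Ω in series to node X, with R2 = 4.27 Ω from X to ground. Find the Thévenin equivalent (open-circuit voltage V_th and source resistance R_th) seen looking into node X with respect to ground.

V_th ≈ 2.73 V, R_th ≈ 3.61 Ω

R1' = 13.7 + 9.60 = 23.30 Ω (source resistance + R1).
V_th is the unloaded tap voltage: V_DC · R2/(R1'+R2) = 17.6 × 0.1549 = 2.726 V.
Zeroing V_DC shorts the top of R1' to ground, so R_th = R1' ‖ R2 = 3.609 Ω.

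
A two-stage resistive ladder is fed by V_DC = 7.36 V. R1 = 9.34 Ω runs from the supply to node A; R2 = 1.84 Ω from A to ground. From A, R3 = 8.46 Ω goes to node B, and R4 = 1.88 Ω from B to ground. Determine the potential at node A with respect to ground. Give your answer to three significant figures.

V_A ≈ 1.05 V

Node A sees R2 in parallel with the series input of stage 2, R3 + R4 = 10.34 Ω.
Effective lower resistance at A: R2 ‖ 10.34 = 1.562 Ω.
V_A = 7.36 × 1.562/(9.34 + 1.562) = 1.055 V.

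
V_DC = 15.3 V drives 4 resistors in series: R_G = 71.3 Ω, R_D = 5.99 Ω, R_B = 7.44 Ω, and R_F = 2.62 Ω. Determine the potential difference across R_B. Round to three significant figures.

V ≈ 1.30 V

Series total: ΣR = 71.3 + 5.99 + 7.44 + 2.62 = 87.35 Ω.
Voltage divider: V = V_DC · (7.440 / 87.35) = 15.3 × 0.08517 = 1.303 V.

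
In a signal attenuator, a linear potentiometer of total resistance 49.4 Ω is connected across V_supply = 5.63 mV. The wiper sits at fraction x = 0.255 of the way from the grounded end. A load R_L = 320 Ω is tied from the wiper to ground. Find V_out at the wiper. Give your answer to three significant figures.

The pot divides into 36.80 Ω above the wiper and 12.60 Ω below.
Lower segment in parallel with the load: 12.60 ‖ 320 = 12.12 Ω.
V_out = 5.63 × 12.12/(36.80 + 12.12) = 1.395 mV.

V_out ≈ 1.39 mV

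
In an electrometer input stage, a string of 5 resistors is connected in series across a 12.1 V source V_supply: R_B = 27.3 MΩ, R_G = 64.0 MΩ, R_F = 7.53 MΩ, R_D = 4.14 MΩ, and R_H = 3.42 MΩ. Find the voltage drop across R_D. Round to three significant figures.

V ≈ 0.471 V

Series total: ΣR = 27.3 + 64.0 + 7.53 + 4.14 + 3.42 = 106.4 MΩ.
By the voltage-divider rule, V = 12.1 × 4.140/106.4 = 0.4709 V.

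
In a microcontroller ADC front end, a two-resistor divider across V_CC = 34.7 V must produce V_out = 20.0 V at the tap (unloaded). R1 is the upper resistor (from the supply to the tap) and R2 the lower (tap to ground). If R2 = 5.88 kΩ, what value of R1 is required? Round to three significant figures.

R1 ≈ 4.32 kΩ

The divider ratio is R2/(R1+R2) = 20.0/34.7 = 0.5764.
R1 = R2·(1/k − 1) = 5.88 × 0.7350 = 4.322 kΩ.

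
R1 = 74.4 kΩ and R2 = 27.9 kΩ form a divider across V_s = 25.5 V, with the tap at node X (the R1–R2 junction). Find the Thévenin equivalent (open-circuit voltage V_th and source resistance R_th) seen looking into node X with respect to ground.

V_th is the unloaded tap voltage: V_s · R2/(R1+R2) = 25.5 × 0.2727 = 6.955 V.
With V_s suppressed (replaced by a short), R_th = R1 ‖ R2 = (74.40 × 27.9)/(74.40 + 27.9) = 20.29 kΩ.

V_th ≈ 6.95 V, R_th ≈ 20.3 kΩ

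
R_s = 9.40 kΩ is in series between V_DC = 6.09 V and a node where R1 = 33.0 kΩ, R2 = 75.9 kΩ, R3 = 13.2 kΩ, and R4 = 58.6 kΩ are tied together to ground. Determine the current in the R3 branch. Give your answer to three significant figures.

I ≈ 0.202 mA

Equivalent of the parallel group: R_p = 7.337 kΩ.
V_A by voltage divider: V_A = 6.09 × 7.337/(9.40 + 7.337) = 2.670 V.
Branch current I = V_A/R3 = 2.670/13.2 = 0.2022 mA.
(Check via current divider: I_total = 0.3639 mA; share G_k/ΣG = 0.5558 → same result.)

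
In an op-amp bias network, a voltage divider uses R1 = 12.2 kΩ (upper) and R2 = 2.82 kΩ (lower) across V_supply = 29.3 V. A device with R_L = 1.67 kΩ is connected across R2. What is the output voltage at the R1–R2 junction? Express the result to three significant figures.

V_out ≈ 2.32 V

R2 ‖ R_L = (2.82 × 1.67)/(2.82 + 1.67) = 1.049 kΩ.
Then V_out = V_supply · R2'/(R1 + R2') = 29.3 × 1.049/13.25 = 2.320 V.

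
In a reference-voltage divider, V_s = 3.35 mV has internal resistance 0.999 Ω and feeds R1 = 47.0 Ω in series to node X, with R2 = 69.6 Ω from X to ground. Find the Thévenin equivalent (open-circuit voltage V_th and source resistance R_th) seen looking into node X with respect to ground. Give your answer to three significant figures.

R1' = 0.999 + 47.0 = 48.00 Ω (source resistance + R1).
Open-circuit (no load on X): V_th = V_s · R2/(R1' + R2) = 3.35 × 69.6/(48.00 + 69.6) = 1.983 mV.
Looking into X with the source shorted: R_th = R1'·R2/(R1'+R2) = 48.00 × 69.6/117.6 = 28.41 Ω.

V_th ≈ 1.98 mV, R_th ≈ 28.4 Ω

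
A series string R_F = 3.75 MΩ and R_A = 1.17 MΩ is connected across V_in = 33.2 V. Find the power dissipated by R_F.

P ≈ 171 µW

The common current is I = 33.2/4.920 = 6.748 µA.
P = I²R = 45.54 × 3.75 = 170.8 µW.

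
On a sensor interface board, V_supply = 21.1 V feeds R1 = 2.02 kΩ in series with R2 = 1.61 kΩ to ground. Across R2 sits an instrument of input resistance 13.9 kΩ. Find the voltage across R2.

V_out ≈ 8.79 V

First combine the lower leg with the load: R2 ‖ R_L = 1.443 kΩ.
Voltage divider with the loaded lower leg: V_out = 21.1 × 1.443/(2.02 + 1.443) = 21.1 × 0.4167 = 8.792 V.
(Unloaded it would be 9.36 V; the load pulls it down.)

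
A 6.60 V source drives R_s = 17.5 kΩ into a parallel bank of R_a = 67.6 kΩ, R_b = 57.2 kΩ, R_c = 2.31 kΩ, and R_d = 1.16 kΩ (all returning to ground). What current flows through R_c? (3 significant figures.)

I ≈ 0.118 mA

Parallel bank: R_p = 1/(1/67.6 + 1/57.2 + 1/2.31 + 1/1.16) = 0.7534 kΩ.
V_A by voltage divider: V_A = 6.60 × 0.7534/(17.5 + 0.7534) = 0.2724 V.
I(R_c) = V_A / R_c = 0.2724/2.31 = 0.1179 mA.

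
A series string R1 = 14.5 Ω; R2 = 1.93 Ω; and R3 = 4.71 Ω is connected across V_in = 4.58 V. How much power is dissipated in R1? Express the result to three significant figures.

P ≈ 0.681 W

Series current I = V_in/ΣR = 4.58/21.14 = 0.2167 A.
P(R1) = I²·R1 = (0.2167)² × 14.5 = 0.6806 W.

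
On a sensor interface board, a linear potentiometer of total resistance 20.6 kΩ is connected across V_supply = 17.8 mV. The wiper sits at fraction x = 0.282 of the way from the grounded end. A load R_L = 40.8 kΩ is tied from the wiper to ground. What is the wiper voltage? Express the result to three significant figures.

The pot divides into 14.79 kΩ above the wiper and 5.809 kΩ below.
R_L loads the lower segment: effective lower R = 5.085 kΩ.
Then V_out = V_supply · 5.085/(14.79 + 5.085) = 4.554 mV.
(Unloaded: V_out = x·V_supply = 5.02 mV.)

V_out ≈ 4.55 mV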